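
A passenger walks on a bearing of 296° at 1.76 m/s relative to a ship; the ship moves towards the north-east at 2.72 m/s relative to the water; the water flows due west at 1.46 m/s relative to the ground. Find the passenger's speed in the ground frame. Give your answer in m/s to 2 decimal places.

In east/north components (m/s): passenger relative to ship = (-1.582, 0.772); ship relative to water = (1.923, 1.923); water relative to ground = (-1.460, 0.000).
Sum = (-1.119, 2.695) m/s.
Speed = |(-1.119, 2.695)| = 2.918 m/s.

2.92 m/s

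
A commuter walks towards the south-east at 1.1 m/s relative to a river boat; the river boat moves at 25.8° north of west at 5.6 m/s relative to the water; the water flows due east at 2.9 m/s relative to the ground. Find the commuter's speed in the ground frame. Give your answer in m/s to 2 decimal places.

In east/north components (m/s): commuter relative to river boat = (0.778, -0.778); river boat relative to water = (-5.042, 2.437); water relative to ground = (2.900, 0.000).
Sum = (-1.364, 1.659) m/s.
Speed = |(-1.364, 1.659)| = 2.148 m/s.

2.15 m/s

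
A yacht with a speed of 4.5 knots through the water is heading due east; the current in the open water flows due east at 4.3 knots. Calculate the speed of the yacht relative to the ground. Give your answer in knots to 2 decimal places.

Taking east as x and north as y: velocity relative to the water = (4.500, 0.000) knots; the water relative to ground = (4.300, 0.000) knots.
Velocity relative to ground = (4.500, 0.000) + (4.300, 0.000) = (8.800, 0.000) knots.
Speed = |(8.800, 0.000)| = 8.800 knots.

8.80 knots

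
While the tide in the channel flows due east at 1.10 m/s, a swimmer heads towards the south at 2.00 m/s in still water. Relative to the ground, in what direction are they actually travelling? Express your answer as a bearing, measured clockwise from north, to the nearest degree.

Taking east as x and north as y: velocity relative to the water = (0.000, -2.000) m/s; the water relative to ground = (1.100, 0.000) m/s.
Velocity relative to ground = (0.000, -2.000) + (1.100, 0.000) = (1.100, -2.000) m/s.
Bearing = atan2(1.10, -2.00) = 151.19° clockwise from north.

151°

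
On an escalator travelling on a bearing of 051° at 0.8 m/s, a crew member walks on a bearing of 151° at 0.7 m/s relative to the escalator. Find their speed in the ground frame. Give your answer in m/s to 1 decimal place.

1.0 m/s

Taking east as x and north as y: escalator velocity = (0.622, 0.503) m/s; crew member velocity relative to escalator = (0.339, -0.612) m/s.
Velocity relative to ground = (0.622, 0.503) + (0.339, -0.612) = (0.961, -0.109) m/s.
Speed = |(0.961, -0.109)| = 0.967 m/s.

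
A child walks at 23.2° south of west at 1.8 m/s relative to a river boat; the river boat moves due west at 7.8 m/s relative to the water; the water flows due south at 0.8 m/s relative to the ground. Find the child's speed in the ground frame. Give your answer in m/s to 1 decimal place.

In east/north components (m/s): child relative to river boat = (-1.654, -0.709); river boat relative to water = (-7.800, 0.000); water relative to ground = (0.000, -0.800).
Sum = (-9.454, -1.509) m/s.
Speed = |(-9.454, -1.509)| = 9.574 m/s.

9.6 m/s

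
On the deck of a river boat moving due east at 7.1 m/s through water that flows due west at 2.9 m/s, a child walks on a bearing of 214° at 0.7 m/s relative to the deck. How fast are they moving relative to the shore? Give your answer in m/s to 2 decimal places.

3.85 m/s

In east/north components (m/s): child relative to river boat = (-0.391, -0.580); river boat relative to water = (7.100, 0.000); water relative to ground = (-2.900, 0.000).
Sum = (3.809, -0.580) m/s.
Speed = |(3.809, -0.580)| = 3.853 m/s.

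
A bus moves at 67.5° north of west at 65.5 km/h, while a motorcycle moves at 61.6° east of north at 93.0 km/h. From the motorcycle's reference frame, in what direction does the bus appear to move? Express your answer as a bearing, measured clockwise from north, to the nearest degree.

Taking east as x and north as y: bus velocity = (-25.066, 60.514) km/h; motorcycle velocity = (81.807, 44.233) km/h.
Velocity of bus relative to motorcycle = (-25.066, 60.514) − (81.807, 44.233) = (-106.873, 16.281) km/h.
Bearing = atan2(-106.87, 16.28) = 278.66° clockwise from north.

279°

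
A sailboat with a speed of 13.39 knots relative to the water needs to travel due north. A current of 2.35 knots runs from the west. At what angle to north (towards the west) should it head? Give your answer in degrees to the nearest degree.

10°

The current pushes perpendicular to the desired track; the heading must have a component into the current equal to 2.35 knots: 13.39 sin θ = 2.35.
sin θ = 0.1755, so θ = 10.108°.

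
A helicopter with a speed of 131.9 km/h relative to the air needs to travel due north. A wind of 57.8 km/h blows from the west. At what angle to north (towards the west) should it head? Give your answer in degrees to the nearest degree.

The wind pushes perpendicular to the desired track; the heading must have a component into the wind equal to 57.8 km/h: 131.9 sin θ = 57.8.
sin θ = 0.4382, so θ = 25.990°.

26°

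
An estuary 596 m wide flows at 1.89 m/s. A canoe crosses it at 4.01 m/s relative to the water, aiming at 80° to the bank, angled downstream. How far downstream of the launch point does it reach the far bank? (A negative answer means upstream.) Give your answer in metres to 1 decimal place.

390.3 m

Perpendicular speed = 3.949 m/s; crossing time = 596 / 3.949 = 150.921 s.
Net downstream speed = 2.586 m/s.
Drift = 2.586 × 150.921 = 390.332 m (downstream).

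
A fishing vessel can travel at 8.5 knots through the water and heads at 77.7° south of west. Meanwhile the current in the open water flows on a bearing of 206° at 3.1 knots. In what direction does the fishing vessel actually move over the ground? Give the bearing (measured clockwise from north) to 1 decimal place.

195.9°

Taking east as x and north as y: velocity relative to the water = (-1.811, -8.305) knots; the water relative to ground = (-1.359, -2.786) knots.
Velocity relative to ground = (-1.811, -8.305) + (-1.359, -2.786) = (-3.170, -11.091) knots.
Bearing = atan2(-3.17, -11.09) = 195.95° clockwise from north.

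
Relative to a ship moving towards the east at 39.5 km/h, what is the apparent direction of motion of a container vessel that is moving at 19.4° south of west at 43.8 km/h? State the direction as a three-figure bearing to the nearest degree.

Taking east as x and north as y: container vessel velocity = (-41.313, -14.549) km/h; ship velocity = (39.500, 0.000) km/h.
Velocity of container vessel relative to ship = (-41.313, -14.549) − (39.500, 0.000) = (-80.813, -14.549) km/h.
Bearing = atan2(-80.81, -14.55) = 259.79° clockwise from north.

260°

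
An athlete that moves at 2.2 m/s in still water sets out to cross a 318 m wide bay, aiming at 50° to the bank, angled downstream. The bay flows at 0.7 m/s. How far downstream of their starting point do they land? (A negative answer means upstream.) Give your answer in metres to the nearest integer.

399 m

Perpendicular speed = 1.685 m/s; crossing time = 318 / 1.685 = 188.691 s.
Net downstream speed = 2.114 m/s.
Drift = 2.114 × 188.691 = 398.917 m (downstream).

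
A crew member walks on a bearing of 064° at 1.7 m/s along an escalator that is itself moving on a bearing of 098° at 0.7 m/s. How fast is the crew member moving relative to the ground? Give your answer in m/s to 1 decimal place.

2.3 m/s

Taking east as x and north as y: escalator velocity = (0.693, -0.097) m/s; crew member velocity relative to escalator = (1.528, 0.745) m/s.
Velocity relative to ground = (0.693, -0.097) + (1.528, 0.745) = (2.221, 0.648) m/s.
Speed = |(2.221, 0.648)| = 2.314 m/s.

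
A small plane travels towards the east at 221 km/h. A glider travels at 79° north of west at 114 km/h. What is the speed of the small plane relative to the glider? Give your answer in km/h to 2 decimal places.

267.30 km/h

Taking east as x and north as y: small plane velocity = (221.000, 0.000) km/h; glider velocity = (-21.752, 111.905) km/h.
Velocity of small plane relative to glider = (221.000, 0.000) − (-21.752, 111.905) = (242.752, -111.905) km/h.
Magnitude = |(242.752, -111.905)| = 267.304 km/h.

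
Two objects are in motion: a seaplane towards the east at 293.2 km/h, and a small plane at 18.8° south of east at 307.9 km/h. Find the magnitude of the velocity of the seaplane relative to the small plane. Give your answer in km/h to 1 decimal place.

99.2 km/h

Taking east as x and north as y: seaplane velocity = (293.200, 0.000) km/h; small plane velocity = (291.473, -99.226) km/h.
Velocity of seaplane relative to small plane = (293.200, 0.000) − (291.473, -99.226) = (1.727, 99.226) km/h.
Magnitude = |(1.727, 99.226)| = 99.241 km/h.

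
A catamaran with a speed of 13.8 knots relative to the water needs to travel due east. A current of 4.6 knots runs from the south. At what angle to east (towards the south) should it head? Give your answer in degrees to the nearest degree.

The current pushes perpendicular to the desired track; the heading must have a component into the current equal to 4.6 knots: 13.8 sin θ = 4.6.
sin θ = 0.3333, so θ = 19.471°.

19°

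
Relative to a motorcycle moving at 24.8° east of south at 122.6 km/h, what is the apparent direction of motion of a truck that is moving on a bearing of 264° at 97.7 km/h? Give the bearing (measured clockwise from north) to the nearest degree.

304°

Taking east as x and north as y: truck velocity = (-97.165, -10.212) km/h; motorcycle velocity = (51.425, -111.294) km/h.
Velocity of truck relative to motorcycle = (-97.165, -10.212) − (51.425, -111.294) = (-148.590, 101.081) km/h.
Bearing = atan2(-148.59, 101.08) = 304.23° clockwise from north.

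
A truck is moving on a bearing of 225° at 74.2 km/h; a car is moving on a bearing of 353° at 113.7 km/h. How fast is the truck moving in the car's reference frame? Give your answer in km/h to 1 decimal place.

Taking east as x and north as y: truck velocity = (-52.467, -52.467) km/h; car velocity = (-13.857, 112.852) km/h.
Velocity of truck relative to car = (-52.467, -52.467) − (-13.857, 112.852) = (-38.611, -165.320) km/h.
Magnitude = |(-38.611, -165.320)| = 169.769 km/h.

169.8 km/h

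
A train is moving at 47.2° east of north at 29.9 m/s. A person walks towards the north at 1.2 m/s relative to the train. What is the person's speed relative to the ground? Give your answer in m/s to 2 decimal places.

Taking east as x and north as y: train velocity = (21.939, 20.315) m/s; person velocity relative to train = (0.000, 1.200) m/s.
Velocity relative to ground = (21.939, 20.315) + (0.000, 1.200) = (21.939, 21.515) m/s.
Speed = |(21.939, 21.515)| = 30.728 m/s.

30.73 m/s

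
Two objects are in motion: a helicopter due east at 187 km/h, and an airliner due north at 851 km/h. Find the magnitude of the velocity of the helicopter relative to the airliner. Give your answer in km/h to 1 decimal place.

Taking east as x and north as y: helicopter velocity = (187.000, 0.000) km/h; airliner velocity = (0.000, 851.000) km/h.
Velocity of helicopter relative to airliner = (187.000, 0.000) − (0.000, 851.000) = (187.000, -851.000) km/h.
Magnitude = |(187.000, -851.000)| = 871.304 km/h.

871.3 km/h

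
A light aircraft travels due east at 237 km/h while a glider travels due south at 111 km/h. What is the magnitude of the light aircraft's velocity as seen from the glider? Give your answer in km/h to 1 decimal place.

Taking east as x and north as y: light aircraft velocity = (237.000, 0.000) km/h; glider velocity = (0.000, -111.000) km/h.
Velocity of light aircraft relative to glider = (237.000, 0.000) − (0.000, -111.000) = (237.000, 111.000) km/h.
Magnitude = |(237.000, 111.000)| = 261.706 km/h.

261.7 km/h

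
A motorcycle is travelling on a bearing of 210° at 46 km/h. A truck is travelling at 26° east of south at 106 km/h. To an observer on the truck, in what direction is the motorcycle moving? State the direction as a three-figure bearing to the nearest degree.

Taking east as x and north as y: motorcycle velocity = (-23.000, -39.837) km/h; truck velocity = (46.467, -95.272) km/h.
Velocity of motorcycle relative to truck = (-23.000, -39.837) − (46.467, -95.272) = (-69.467, 55.435) km/h.
Bearing = atan2(-69.47, 55.44) = 308.59° clockwise from north.

309°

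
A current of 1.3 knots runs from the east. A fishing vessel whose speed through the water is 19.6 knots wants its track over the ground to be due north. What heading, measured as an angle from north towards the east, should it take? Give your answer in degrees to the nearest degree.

4°

The current pushes perpendicular to the desired track; the heading must have a component into the current equal to 1.3 knots: 19.6 sin θ = 1.3.
sin θ = 0.0663, so θ = 3.803°.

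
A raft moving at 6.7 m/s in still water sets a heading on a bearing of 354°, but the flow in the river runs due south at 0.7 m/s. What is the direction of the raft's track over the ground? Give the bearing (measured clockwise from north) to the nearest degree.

Taking east as x and north as y: velocity relative to the water = (-0.700, 6.663) m/s; the water relative to ground = (0.000, -0.700) m/s.
Velocity relative to ground = (-0.700, 6.663) + (0.000, -0.700) = (-0.700, 5.963) m/s.
Bearing = atan2(-0.70, 5.96) = 353.30° clockwise from north.

353°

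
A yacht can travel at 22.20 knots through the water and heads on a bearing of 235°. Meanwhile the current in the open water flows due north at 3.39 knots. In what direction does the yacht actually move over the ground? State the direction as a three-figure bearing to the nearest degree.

243°

Taking east as x and north as y: velocity relative to the water = (-18.185, -12.733) knots; the water relative to ground = (0.000, 3.390) knots.
Velocity relative to ground = (-18.185, -12.733) + (0.000, 3.390) = (-18.185, -9.343) knots.
Bearing = atan2(-18.19, -9.34) = 242.81° clockwise from north.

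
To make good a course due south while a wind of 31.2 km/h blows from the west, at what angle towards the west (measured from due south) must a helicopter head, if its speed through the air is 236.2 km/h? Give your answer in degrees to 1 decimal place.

The wind pushes perpendicular to the desired track; the heading must have a component into the wind equal to 31.2 km/h: 236.2 sin θ = 31.2.
sin θ = 0.1321, so θ = 7.590°.

7.6°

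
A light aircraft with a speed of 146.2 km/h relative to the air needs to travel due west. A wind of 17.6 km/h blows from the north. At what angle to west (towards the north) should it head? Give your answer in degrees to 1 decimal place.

The wind pushes perpendicular to the desired track; the heading must have a component into the wind equal to 17.6 km/h: 146.2 sin θ = 17.6.
sin θ = 0.1204, so θ = 6.914°.

6.9°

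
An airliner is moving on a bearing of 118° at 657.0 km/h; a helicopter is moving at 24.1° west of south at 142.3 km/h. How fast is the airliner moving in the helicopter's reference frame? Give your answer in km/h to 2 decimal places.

662.71 km/h

Taking east as x and north as y: airliner velocity = (580.097, -308.443) km/h; helicopter velocity = (-58.105, -129.896) km/h.
Velocity of airliner relative to helicopter = (580.097, -308.443) − (-58.105, -129.896) = (638.202, -178.547) km/h.
Magnitude = |(638.202, -178.547)| = 662.707 km/h.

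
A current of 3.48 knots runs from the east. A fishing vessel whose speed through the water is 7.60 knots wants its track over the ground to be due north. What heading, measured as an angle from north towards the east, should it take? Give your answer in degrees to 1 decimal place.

27.3°

The current pushes perpendicular to the desired track; the heading must have a component into the current equal to 3.48 knots: 7.60 sin θ = 3.48.
sin θ = 0.4579, so θ = 27.251°.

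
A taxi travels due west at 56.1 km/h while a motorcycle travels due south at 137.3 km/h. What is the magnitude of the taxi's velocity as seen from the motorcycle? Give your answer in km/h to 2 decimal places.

148.32 km/h

Taking east as x and north as y: taxi velocity = (-56.100, 0.000) km/h; motorcycle velocity = (0.000, -137.300) km/h.
Velocity of taxi relative to motorcycle = (-56.100, 0.000) − (0.000, -137.300) = (-56.100, 137.300) km/h.
Magnitude = |(-56.100, 137.300)| = 148.319 km/h.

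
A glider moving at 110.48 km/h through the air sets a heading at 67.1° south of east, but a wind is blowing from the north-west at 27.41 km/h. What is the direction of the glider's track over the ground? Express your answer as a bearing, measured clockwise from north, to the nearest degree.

153°

Taking east as x and north as y: velocity relative to the air = (42.990, -101.773) km/h; the air relative to ground = (19.382, -19.382) km/h.
Velocity relative to ground = (42.990, -101.773) + (19.382, -19.382) = (62.372, -121.154) km/h.
Bearing = atan2(62.37, -121.15) = 152.76° clockwise from north.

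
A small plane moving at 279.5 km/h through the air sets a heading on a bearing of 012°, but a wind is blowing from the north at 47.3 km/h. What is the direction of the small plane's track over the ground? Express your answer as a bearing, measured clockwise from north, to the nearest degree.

Taking east as x and north as y: velocity relative to the air = (58.111, 273.392) km/h; the air relative to ground = (0.000, -47.300) km/h.
Velocity relative to ground = (58.111, 273.392) + (0.000, -47.300) = (58.111, 226.092) km/h.
Bearing = atan2(58.11, 226.09) = 14.41° clockwise from north.

014°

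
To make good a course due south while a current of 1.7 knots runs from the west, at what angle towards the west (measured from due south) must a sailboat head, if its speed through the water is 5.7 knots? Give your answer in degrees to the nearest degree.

17°

The current pushes perpendicular to the desired track; the heading must have a component into the current equal to 1.7 knots: 5.7 sin θ = 1.7.
sin θ = 0.2982, so θ = 17.352°.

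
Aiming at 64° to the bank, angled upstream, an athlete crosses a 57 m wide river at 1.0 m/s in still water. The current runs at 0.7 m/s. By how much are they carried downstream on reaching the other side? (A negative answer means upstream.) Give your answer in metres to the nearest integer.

17 m

Perpendicular speed = 0.899 m/s; crossing time = 57 / 0.899 = 63.418 s.
Net downstream speed = 0.262 m/s.
Drift = 0.262 × 63.418 = 16.592 m (downstream).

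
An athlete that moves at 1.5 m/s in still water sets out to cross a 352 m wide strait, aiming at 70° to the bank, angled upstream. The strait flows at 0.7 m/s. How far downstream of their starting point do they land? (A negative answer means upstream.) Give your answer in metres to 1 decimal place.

46.7 m

Perpendicular speed = 1.410 m/s; crossing time = 352 / 1.410 = 249.727 s.
Net downstream speed = 0.187 m/s.
Drift = 0.187 × 249.727 = 46.691 m (downstream).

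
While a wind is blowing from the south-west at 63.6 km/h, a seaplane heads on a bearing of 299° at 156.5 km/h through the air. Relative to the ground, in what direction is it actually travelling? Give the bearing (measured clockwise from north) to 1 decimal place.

Taking east as x and north as y: velocity relative to the air = (-136.878, 75.873) km/h; the air relative to ground = (44.972, 44.972) km/h.
Velocity relative to ground = (-136.878, 75.873) + (44.972, 44.972) = (-91.906, 120.845) km/h.
Bearing = atan2(-91.91, 120.84) = 322.75° clockwise from north.

322.7°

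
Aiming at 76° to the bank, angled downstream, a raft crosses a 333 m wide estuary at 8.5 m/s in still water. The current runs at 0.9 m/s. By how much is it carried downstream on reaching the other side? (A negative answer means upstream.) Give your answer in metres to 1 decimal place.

119.4 m

Perpendicular speed = 8.248 m/s; crossing time = 333 / 8.248 = 40.376 s.
Net downstream speed = 2.956 m/s.
Drift = 2.956 × 40.376 = 119.364 m (downstream).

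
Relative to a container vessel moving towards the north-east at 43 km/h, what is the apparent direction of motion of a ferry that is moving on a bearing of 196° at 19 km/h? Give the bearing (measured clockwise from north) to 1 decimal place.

Taking east as x and north as y: ferry velocity = (-5.237, -18.264) km/h; container vessel velocity = (30.406, 30.406) km/h.
Velocity of ferry relative to container vessel = (-5.237, -18.264) − (30.406, 30.406) = (-35.643, -48.670) km/h.
Bearing = atan2(-35.64, -48.67) = 216.22° clockwise from north.

216.2°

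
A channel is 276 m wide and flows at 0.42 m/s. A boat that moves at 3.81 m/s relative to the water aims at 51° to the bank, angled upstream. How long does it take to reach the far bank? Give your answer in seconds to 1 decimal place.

The component of the boat's velocity perpendicular to the bank is 3.81 × sin 51° = 2.961 m/s.
Only the cross-stream component determines the crossing time; the current contributes nothing perpendicular to the bank.
Time = 276 / 2.961 = 93.214 s.

93.2 s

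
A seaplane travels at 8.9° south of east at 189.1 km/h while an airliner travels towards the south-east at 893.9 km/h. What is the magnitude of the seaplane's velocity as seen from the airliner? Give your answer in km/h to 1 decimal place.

749.4 km/h

Taking east as x and north as y: seaplane velocity = (186.823, -29.256) km/h; airliner velocity = (632.083, -632.083) km/h.
Velocity of seaplane relative to airliner = (186.823, -29.256) − (632.083, -632.083) = (-445.260, 602.827) km/h.
Magnitude = |(-445.260, 602.827)| = 749.437 km/h.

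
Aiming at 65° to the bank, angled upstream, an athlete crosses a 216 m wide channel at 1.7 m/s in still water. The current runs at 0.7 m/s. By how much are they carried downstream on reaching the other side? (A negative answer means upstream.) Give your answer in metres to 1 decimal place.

-2.6 m

Perpendicular speed = 1.541 m/s; crossing time = 216 / 1.541 = 140.194 s.
Net downstream speed = -0.018 m/s.
Drift = -0.018 × 140.194 = -2.587 m (upstream).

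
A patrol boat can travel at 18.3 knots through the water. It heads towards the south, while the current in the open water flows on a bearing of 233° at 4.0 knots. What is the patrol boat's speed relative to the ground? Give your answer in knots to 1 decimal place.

21.0 knots

Taking east as x and north as y: velocity relative to the water = (0.000, -18.300) knots; the water relative to ground = (-3.195, -2.407) knots.
Velocity relative to ground = (0.000, -18.300) + (-3.195, -2.407) = (-3.195, -20.707) knots.
Speed = |(-3.195, -20.707)| = 20.952 knots.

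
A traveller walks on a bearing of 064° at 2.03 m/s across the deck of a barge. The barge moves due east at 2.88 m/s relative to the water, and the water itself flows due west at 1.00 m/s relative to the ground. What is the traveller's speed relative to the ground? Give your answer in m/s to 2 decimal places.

In east/north components (m/s): traveller relative to barge = (1.825, 0.890); barge relative to water = (2.880, 0.000); water relative to ground = (-1.000, 0.000).
Sum = (3.705, 0.890) m/s.
Speed = |(3.705, 0.890)| = 3.810 m/s.

3.81 m/s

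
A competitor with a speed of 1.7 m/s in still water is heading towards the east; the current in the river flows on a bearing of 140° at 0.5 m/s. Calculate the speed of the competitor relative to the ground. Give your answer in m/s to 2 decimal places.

2.06 m/s

Taking east as x and north as y: velocity relative to the water = (1.700, 0.000) m/s; the water relative to ground = (0.321, -0.383) m/s.
Velocity relative to ground = (1.700, 0.000) + (0.321, -0.383) = (2.021, -0.383) m/s.
Speed = |(2.021, -0.383)| = 2.057 m/s.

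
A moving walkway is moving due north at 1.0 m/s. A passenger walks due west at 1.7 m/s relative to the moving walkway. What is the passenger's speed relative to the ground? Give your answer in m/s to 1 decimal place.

Taking east as x and north as y: moving walkway velocity = (0.000, 1.000) m/s; passenger velocity relative to moving walkway = (-1.700, 0.000) m/s.
Velocity relative to ground = (0.000, 1.000) + (-1.700, 0.000) = (-1.700, 1.000) m/s.
Speed = |(-1.700, 1.000)| = 1.972 m/s.

2.0 m/s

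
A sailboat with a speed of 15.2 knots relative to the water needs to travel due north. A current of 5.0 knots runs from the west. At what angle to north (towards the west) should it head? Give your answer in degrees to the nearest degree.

The current pushes perpendicular to the desired track; the heading must have a component into the current equal to 5.0 knots: 15.2 sin θ = 5.0.
sin θ = 0.3289, so θ = 19.205°.

19°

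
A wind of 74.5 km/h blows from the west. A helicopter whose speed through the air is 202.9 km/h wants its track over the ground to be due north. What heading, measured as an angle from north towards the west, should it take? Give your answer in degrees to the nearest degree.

22°

The wind pushes perpendicular to the desired track; the heading must have a component into the wind equal to 74.5 km/h: 202.9 sin θ = 74.5.
sin θ = 0.3672, so θ = 21.542°.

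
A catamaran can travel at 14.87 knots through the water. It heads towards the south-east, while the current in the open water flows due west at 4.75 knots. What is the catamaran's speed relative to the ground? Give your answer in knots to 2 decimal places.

11.99 knots

Taking east as x and north as y: velocity relative to the water = (10.515, -10.515) knots; the water relative to ground = (-4.750, 0.000) knots.
Velocity relative to ground = (10.515, -10.515) + (-4.750, 0.000) = (5.765, -10.515) knots.
Speed = |(5.765, -10.515)| = 11.991 knots.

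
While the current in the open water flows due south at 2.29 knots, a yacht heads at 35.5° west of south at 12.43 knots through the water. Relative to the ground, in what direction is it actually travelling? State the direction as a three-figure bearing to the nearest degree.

210°

Taking east as x and north as y: velocity relative to the water = (-7.218, -10.119) knots; the water relative to ground = (0.000, -2.290) knots.
Velocity relative to ground = (-7.218, -10.119) + (0.000, -2.290) = (-7.218, -12.409) knots.
Bearing = atan2(-7.22, -12.41) = 210.19° clockwise from north.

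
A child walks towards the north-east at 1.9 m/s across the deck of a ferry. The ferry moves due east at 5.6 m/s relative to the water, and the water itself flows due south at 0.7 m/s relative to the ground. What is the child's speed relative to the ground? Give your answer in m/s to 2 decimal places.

6.97 m/s

In east/north components (m/s): child relative to ferry = (1.344, 1.344); ferry relative to water = (5.600, 0.000); water relative to ground = (0.000, -0.700).
Sum = (6.944, 0.644) m/s.
Speed = |(6.944, 0.644)| = 6.973 m/s.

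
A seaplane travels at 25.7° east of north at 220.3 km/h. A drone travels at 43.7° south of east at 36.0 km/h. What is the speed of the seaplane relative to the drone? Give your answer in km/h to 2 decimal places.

Taking east as x and north as y: seaplane velocity = (95.535, 198.507) km/h; drone velocity = (26.027, -24.872) km/h.
Velocity of seaplane relative to drone = (95.535, 198.507) − (26.027, -24.872) = (69.508, 223.379) km/h.
Magnitude = |(69.508, 223.379)| = 233.944 km/h.

233.94 km/h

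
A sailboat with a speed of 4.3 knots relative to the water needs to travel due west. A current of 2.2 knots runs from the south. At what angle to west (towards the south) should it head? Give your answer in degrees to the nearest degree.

The current pushes perpendicular to the desired track; the heading must have a component into the current equal to 2.2 knots: 4.3 sin θ = 2.2.
sin θ = 0.5116, so θ = 30.772°.

31°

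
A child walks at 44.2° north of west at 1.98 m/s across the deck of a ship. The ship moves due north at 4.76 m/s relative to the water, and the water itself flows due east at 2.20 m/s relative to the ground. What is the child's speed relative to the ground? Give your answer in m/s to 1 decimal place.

6.2 m/s

In east/north components (m/s): child relative to ship = (-1.419, 1.380); ship relative to water = (0.000, 4.760); water relative to ground = (2.200, 0.000).
Sum = (0.781, 6.140) m/s.
Speed = |(0.781, 6.140)| = 6.190 m/s.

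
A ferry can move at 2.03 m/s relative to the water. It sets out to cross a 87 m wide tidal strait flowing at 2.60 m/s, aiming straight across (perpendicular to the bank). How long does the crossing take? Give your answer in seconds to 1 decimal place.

The component of the ferry's velocity perpendicular to the bank is 2.03 m/s.
Only the cross-stream component determines the crossing time; the current contributes nothing perpendicular to the bank.
Time = 87 / 2.030 = 42.857 s.

42.9 s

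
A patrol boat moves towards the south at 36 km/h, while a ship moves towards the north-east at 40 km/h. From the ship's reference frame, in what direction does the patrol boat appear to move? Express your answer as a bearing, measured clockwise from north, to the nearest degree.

Taking east as x and north as y: patrol boat velocity = (0.000, -36.000) km/h; ship velocity = (28.284, 28.284) km/h.
Velocity of patrol boat relative to ship = (0.000, -36.000) − (28.284, 28.284) = (-28.284, -64.284) km/h.
Bearing = atan2(-28.28, -64.28) = 203.75° clockwise from north.

204°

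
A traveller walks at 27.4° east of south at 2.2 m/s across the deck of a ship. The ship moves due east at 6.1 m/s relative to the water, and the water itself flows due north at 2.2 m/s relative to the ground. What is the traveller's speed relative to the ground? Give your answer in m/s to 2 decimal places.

7.12 m/s

In east/north components (m/s): traveller relative to ship = (1.012, -1.953); ship relative to water = (6.100, 0.000); water relative to ground = (0.000, 2.200).
Sum = (7.112, 0.247) m/s.
Speed = |(7.112, 0.247)| = 7.117 m/s.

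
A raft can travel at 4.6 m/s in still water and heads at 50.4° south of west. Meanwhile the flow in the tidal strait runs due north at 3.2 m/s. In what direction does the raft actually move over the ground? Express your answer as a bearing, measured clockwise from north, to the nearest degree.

263°

Taking east as x and north as y: velocity relative to the water = (-2.932, -3.544) m/s; the water relative to ground = (0.000, 3.200) m/s.
Velocity relative to ground = (-2.932, -3.544) + (0.000, 3.200) = (-2.932, -0.344) m/s.
Bearing = atan2(-2.93, -0.34) = 263.30° clockwise from north.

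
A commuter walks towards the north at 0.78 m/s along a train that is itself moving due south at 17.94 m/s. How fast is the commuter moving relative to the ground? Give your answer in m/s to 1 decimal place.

Taking east as x and north as y: train velocity = (0.000, -17.940) m/s; commuter velocity relative to train = (0.000, 0.780) m/s.
Velocity relative to ground = (0.000, -17.940) + (0.000, 0.780) = (0.000, -17.160) m/s.
Speed = |(0.000, -17.160)| = 17.160 m/s.

17.2 m/s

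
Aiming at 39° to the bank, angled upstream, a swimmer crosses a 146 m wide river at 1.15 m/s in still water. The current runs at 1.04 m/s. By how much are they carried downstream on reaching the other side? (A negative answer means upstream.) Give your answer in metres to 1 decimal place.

29.5 m

Perpendicular speed = 0.724 m/s; crossing time = 146 / 0.724 = 201.736 s.
Net downstream speed = 0.146 m/s.
Drift = 0.146 × 201.736 = 29.510 m (downstream).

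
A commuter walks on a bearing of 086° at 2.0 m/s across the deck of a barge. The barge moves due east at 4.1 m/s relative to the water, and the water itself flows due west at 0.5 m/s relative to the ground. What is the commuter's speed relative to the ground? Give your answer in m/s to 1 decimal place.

5.6 m/s

In east/north components (m/s): commuter relative to barge = (1.995, 0.140); barge relative to water = (4.100, 0.000); water relative to ground = (-0.500, 0.000).
Sum = (5.595, 0.140) m/s.
Speed = |(5.595, 0.140)| = 5.597 m/s.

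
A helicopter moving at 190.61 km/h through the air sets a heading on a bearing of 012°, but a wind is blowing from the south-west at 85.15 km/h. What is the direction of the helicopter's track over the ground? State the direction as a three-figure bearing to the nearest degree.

022°

Taking east as x and north as y: velocity relative to the air = (39.630, 186.445) km/h; the air relative to ground = (60.210, 60.210) km/h.
Velocity relative to ground = (39.630, 186.445) + (60.210, 60.210) = (99.840, 246.655) km/h.
Bearing = atan2(99.84, 246.65) = 22.04° clockwise from north.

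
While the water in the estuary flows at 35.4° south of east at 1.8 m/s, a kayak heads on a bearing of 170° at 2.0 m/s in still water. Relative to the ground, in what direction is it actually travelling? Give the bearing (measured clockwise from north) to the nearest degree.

149°

Taking east as x and north as y: velocity relative to the water = (0.347, -1.970) m/s; the water relative to ground = (1.467, -1.043) m/s.
Velocity relative to ground = (0.347, -1.970) + (1.467, -1.043) = (1.815, -3.012) m/s.
Bearing = atan2(1.81, -3.01) = 148.94° clockwise from north.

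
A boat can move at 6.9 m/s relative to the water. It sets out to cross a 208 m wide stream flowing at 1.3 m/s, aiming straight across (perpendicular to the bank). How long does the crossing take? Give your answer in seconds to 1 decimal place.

The component of the boat's velocity perpendicular to the bank is 6.9 m/s.
The current is parallel to the bank, so it does not affect the crossing time.
Time = 208 / 6.900 = 30.145 s.

30.1 s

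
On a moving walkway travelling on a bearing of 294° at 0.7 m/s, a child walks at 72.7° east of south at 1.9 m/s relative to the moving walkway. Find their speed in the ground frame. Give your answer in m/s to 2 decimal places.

1.21 m/s

Taking east as x and north as y: moving walkway velocity = (-0.639, 0.285) m/s; child velocity relative to moving walkway = (1.814, -0.565) m/s.
Velocity relative to ground = (-0.639, 0.285) + (1.814, -0.565) = (1.175, -0.280) m/s.
Speed = |(1.175, -0.280)| = 1.208 m/s.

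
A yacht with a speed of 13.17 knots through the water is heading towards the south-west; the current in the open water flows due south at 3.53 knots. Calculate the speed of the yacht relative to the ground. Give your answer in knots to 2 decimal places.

Taking east as x and north as y: velocity relative to the water = (-9.313, -9.313) knots; the water relative to ground = (0.000, -3.530) knots.
Velocity relative to ground = (-9.313, -9.313) + (0.000, -3.530) = (-9.313, -12.843) knots.
Speed = |(-9.313, -12.843)| = 15.864 knots.

15.86 knots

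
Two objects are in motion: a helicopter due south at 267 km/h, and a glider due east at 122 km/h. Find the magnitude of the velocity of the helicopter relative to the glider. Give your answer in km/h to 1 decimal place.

Taking east as x and north as y: helicopter velocity = (0.000, -267.000) km/h; glider velocity = (122.000, 0.000) km/h.
Velocity of helicopter relative to glider = (0.000, -267.000) − (122.000, 0.000) = (-122.000, -267.000) km/h.
Magnitude = |(-122.000, -267.000)| = 293.552 km/h.

293.6 km/h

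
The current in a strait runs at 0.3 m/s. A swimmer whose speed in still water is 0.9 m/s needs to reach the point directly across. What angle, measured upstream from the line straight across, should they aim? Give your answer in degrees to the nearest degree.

19°

To cancel the current, the upstream component of the swimmer's velocity must equal the flow: 0.9 sin θ = 0.3.
sin θ = 0.3 / 0.9 = 0.3333.
θ = arcsin(0.3333) = 19.471°.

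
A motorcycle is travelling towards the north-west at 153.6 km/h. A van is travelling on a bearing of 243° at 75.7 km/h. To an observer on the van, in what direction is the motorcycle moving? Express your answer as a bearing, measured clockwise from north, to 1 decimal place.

Taking east as x and north as y: motorcycle velocity = (-108.612, 108.612) km/h; van velocity = (-67.449, -34.367) km/h.
Velocity of motorcycle relative to van = (-108.612, 108.612) − (-67.449, -34.367) = (-41.162, 142.979) km/h.
Bearing = atan2(-41.16, 142.98) = 343.94° clockwise from north.

343.9°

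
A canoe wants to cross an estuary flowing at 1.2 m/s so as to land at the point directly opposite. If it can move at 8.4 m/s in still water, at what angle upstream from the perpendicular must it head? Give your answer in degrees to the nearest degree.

To cancel the current, the upstream component of the canoe's velocity must equal the flow: 8.4 sin θ = 1.2.
sin θ = 1.2 / 8.4 = 0.1429.
θ = arcsin(0.1429) = 8.213°.

8°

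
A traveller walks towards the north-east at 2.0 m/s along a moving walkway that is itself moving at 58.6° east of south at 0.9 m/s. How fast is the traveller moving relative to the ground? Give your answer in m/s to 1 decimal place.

2.4 m/s

Taking east as x and north as y: moving walkway velocity = (0.768, -0.469) m/s; traveller velocity relative to moving walkway = (1.414, 1.414) m/s.
Velocity relative to ground = (0.768, -0.469) + (1.414, 1.414) = (2.182, 0.945) m/s.
Speed = |(2.182, 0.945)| = 2.378 m/s.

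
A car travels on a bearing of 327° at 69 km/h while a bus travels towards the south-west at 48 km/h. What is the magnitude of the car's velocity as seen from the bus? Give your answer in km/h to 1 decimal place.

91.9 km/h

Taking east as x and north as y: car velocity = (-37.580, 57.868) km/h; bus velocity = (-33.941, -33.941) km/h.
Velocity of car relative to bus = (-37.580, 57.868) − (-33.941, -33.941) = (-3.639, 91.809) km/h.
Magnitude = |(-3.639, 91.809)| = 91.881 km/h.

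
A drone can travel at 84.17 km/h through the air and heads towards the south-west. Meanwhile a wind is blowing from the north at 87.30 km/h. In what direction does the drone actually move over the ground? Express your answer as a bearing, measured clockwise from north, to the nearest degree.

Taking east as x and north as y: velocity relative to the air = (-59.517, -59.517) km/h; the air relative to ground = (0.000, -87.300) km/h.
Velocity relative to ground = (-59.517, -59.517) + (0.000, -87.300) = (-59.517, -146.817) km/h.
Bearing = atan2(-59.52, -146.82) = 202.07° clockwise from north.

202°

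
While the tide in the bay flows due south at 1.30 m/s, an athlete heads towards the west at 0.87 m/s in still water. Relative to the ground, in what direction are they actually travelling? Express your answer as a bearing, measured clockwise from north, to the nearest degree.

Taking east as x and north as y: velocity relative to the water = (-0.870, 0.000) m/s; the water relative to ground = (0.000, -1.300) m/s.
Velocity relative to ground = (-0.870, 0.000) + (0.000, -1.300) = (-0.870, -1.300) m/s.
Bearing = atan2(-0.87, -1.30) = 213.79° clockwise from north.

214°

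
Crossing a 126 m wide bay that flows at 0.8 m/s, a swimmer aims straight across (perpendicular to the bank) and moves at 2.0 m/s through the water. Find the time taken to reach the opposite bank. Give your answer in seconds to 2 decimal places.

The component of the swimmer's velocity perpendicular to the bank is 2.0 m/s.
The flow acts along the bank and has no component across it.
Time = 126 / 2.000 = 63.000 s.

63.00 s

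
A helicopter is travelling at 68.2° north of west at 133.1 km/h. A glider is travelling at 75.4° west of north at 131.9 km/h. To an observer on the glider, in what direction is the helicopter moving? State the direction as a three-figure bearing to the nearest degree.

041°

Taking east as x and north as y: helicopter velocity = (-49.429, 123.581) km/h; glider velocity = (-127.641, 33.248) km/h.
Velocity of helicopter relative to glider = (-49.429, 123.581) − (-127.641, 33.248) = (78.212, 90.334) km/h.
Bearing = atan2(78.21, 90.33) = 40.89° clockwise from north.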